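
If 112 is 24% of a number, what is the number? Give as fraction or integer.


Given: 112 is 24% of the whole
Set up: 112 = 24/100 * whole
whole = 112 * 100 / 24
whole = 11200 / 24
whole = 1400/3

1400/3


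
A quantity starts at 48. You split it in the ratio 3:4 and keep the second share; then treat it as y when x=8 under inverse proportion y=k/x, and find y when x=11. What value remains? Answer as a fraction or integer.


Start with 48.
Step 1: Split 3:4, second share = 48 * 4/7 = 192/7
Step 2: Inverse prop: k = (192/7)*8; new y = k/11 = 192/7*8/11 = 1536/77
Final result = 1536/77

1536/77


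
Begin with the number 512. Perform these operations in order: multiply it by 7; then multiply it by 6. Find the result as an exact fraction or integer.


Start with 512.
Step 1: Multiply by 7: 512 * 7 = 3584
Step 2: Multiply by 6: 3584 * 6 = 21504
Final result = 21504

21504


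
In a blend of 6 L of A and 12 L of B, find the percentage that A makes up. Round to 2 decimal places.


Volume of A = 6 L
Volume of B = 12 L
Total volume = 6 + 12 = 18 L
Percentage of A = (6/18) * 100
= 33.33%

33.33


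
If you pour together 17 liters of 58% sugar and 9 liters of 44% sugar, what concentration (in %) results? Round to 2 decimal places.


Solute in mixture 1 = 58% of 17 L = 17*58/100 = 493/50 L
Solute in mixture 2 = 44% of 9 L = 9*44/100 = 99/25 L
Total solute = 493/50 + 99/25 = 691/50 L
Total volume = 17 + 9 = 26 L
Final concentration = 691/50/26 * 100 = 53.15%

53.15


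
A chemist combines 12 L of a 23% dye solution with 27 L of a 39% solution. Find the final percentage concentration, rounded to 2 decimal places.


Solute in mixture 1 = 23% of 12 L = 12*23/100 = 69/25 L
Solute in mixture 2 = 39% of 27 L = 27*39/100 = 1053/100 L
Total solute = 69/25 + 1053/100 = 1329/100 L
Total volume = 12 + 27 = 39 L
Final concentration = 1329/100/39 * 100 = 34.08%

34.08


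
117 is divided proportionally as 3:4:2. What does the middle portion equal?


Ratio = 3:4:2
Total parts = 3 + 4 + 2 = 9
Value per part = 117 / 9 = 13
First share = 3 * 13 = 39
Middle share = 4 * 13 = 52
Third share = 2 * 13 = 26

52


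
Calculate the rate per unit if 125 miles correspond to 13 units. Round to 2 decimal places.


Total miles = 125
Number of units = 13
Unit rate = 125 / 13
= 9.62 miles per unit

9.62


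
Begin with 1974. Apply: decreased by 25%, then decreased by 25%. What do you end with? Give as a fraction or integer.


Start: 1974
Step 1: decrease by 25% => multiply by 75/100
  1974 * 75/100 = 2961/2
Step 2: decrease by 25% => multiply by 75/100
  2961/2 * 75/100 = 8883/8
Final value = 8883/8

8883/8


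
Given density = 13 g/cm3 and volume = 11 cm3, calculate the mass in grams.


Using mass = density * volume
Density = 13 g/cm3
Volume = 11 cm3
Mass = 13 * 11
= 143 g

143


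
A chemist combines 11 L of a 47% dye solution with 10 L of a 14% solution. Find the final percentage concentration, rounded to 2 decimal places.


Solute in mixture 1 = 47% of 11 L = 11*47/100 = 517/100 L
Solute in mixture 2 = 14% of 10 L = 10*14/100 = 7/5 L
Total solute = 517/100 + 7/5 = 657/100 L
Total volume = 11 + 10 = 21 L
Final concentration = 657/100/21 * 100 = 31.29%

31.29


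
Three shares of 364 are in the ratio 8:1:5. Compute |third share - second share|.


Total parts = 8 + 1 + 5 = 14
Value per part = 364 / 14 = 26
Shares: 8*26=208, 1*26=26, 5*26=130
Third share = 130, second share = 26
Difference = |130 - 26| = 104

104


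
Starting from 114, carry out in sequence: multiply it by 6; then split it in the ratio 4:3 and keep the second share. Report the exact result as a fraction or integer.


Start with 114.
Step 1: Multiply by 6: 114 * 6 = 684
Step 2: Split 4:3, second share = 684 * 3/7 = 2052/7
Final result = 2052/7

2052/7


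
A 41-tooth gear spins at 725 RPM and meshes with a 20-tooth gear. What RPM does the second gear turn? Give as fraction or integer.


Gear ratio: teeth_A * RPM_A = teeth_B * RPM_B
41 * 725 = 20 * RPM_B
29725 = 20 * RPM_B
RPM_B = 29725 / 20
RPM_B = 5945/4

5945/4


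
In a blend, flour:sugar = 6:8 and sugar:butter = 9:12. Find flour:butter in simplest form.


Given a:b = 6:8 and b:c = 9:12
Make b consistent. Multiply first ratio by 9: a:b = 54:72
Multiply second ratio by 8: b:c = 72:96
Now b = 72 in both, so a:b:c = 54:72:96
Therefore a:c = 54:96
Simplify by GCD: a:c = 9:16

9:16


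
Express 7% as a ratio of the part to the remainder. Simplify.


Part = 7%, Remainder = 93%
Ratio = 7:93
GCD(7, 93) = 1
Simplify: 7:93 = 7:93

7:93


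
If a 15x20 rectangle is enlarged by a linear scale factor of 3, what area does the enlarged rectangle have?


Original dimensions: 15 x 20
Enlargement factor = 3
New width = 15 * 3 = 45
New height = 20 * 3 = 60
New area = 45 * 60 = 2700

2700


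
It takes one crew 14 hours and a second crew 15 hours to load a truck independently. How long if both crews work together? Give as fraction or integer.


Rate of A = 1/14 job per hour
Rate of B = 1/15 job per hour
Combined rate = 1/14 + 1/15
Find common denominator: (15 + 14)/(14*15) = 29/210
Combined rate = 29/210 job per hour
Time together = 1 / (29/210) = 210/29 hours

210/29


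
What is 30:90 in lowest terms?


Find GCD(30, 90)
GCD = 30
Divide both by 30: 30/30 = 1, 90/30 = 3
Simplified ratio = 1:3

1:3


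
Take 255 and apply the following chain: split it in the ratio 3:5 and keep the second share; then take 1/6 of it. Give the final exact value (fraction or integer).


Start with 255.
Step 1: Split 3:5, second share = 255 * 5/8 = 1275/8
Step 2: Take 1/6: 1275/8 * 1/6 = 425/16
Final result = 425/16

425/16


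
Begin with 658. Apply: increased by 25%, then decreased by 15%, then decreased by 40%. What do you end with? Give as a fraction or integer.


Start: 658
Step 1: increase by 25% => multiply by 125/100
  658 * 125/100 = 1645/2
Step 2: decrease by 15% => multiply by 85/100
  1645/2 * 85/100 = 5593/8
Step 3: decrease by 40% => multiply by 60/100
  5593/8 * 60/100 = 16779/40
Final value = 16779/40

16779/40


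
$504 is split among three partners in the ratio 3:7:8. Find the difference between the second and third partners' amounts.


Total parts = 3 + 7 + 8 = 18
Value per part = 504 / 18 = 28
Shares: 3*28=84, 7*28=196, 8*28=224
Second share = 196, third share = 224
Difference = |196 - 224| = 28

28


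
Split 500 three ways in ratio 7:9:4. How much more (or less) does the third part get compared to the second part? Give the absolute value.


Total parts = 7 + 9 + 4 = 20
Value per part = 500 / 20 = 25
Shares: 7*25=175, 9*25=225, 4*25=100
Third share = 100, second share = 225
Difference = |100 - 225| = 125

125


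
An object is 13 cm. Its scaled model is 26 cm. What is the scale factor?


Original length = 13 cm
Scaled length = 26 cm
Scale factor = 26 / 13
= 2

2


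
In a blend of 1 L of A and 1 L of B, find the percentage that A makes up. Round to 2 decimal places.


Volume of A = 1 L
Volume of B = 1 L
Total volume = 1 + 1 = 2 L
Percentage of A = (1/2) * 100
= 50.00%

50.00


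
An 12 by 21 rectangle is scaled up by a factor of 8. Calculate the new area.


Original dimensions: 12 x 21
Enlargement factor = 8
New width = 12 * 8 = 96
New height = 21 * 8 = 168
New area = 96 * 168 = 16128

16128


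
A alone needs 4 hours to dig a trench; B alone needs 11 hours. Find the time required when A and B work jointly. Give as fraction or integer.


Rate of A = 1/4 job per hour
Rate of B = 1/11 job per hour
Combined rate = 1/4 + 1/11
Find common denominator: (11 + 4)/(4*11) = 15/44
Combined rate = 15/44 job per hour
Time together = 1 / (15/44) = 44/15 hours

44/15


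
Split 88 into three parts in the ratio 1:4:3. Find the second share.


Ratio = 1:4:3
Total parts = 1 + 4 + 3 = 8
Value per part = 88 / 8 = 11
First share = 1 * 11 = 11
Middle share = 4 * 11 = 44
Third share = 3 * 11 = 33

44


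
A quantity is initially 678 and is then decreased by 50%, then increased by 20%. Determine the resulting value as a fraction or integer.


Start: 678
Step 1: decrease by 50% => multiply by 50/100
  678 * 50/100 = 339
Step 2: increase by 20% => multiply by 120/100
  339 * 120/100 = 2034/5
Final value = 2034/5

2034/5


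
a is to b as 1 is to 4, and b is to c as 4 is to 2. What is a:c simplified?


Given a:b = 1:4 and b:c = 4:2
Make b consistent. Multiply first ratio by 4: a:b = 4:16
Multiply second ratio by 4: b:c = 16:8
Now b = 16 in both, so a:b:c = 4:16:8
Therefore a:c = 4:8
Simplify by GCD: a:c = 1:2

1:2


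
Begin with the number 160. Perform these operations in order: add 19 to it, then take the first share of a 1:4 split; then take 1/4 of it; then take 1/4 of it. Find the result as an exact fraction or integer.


Start with 160.
Step 1: Add 19: 160+19=179; split 1:4 first = 179*1/5 = 179/5
Step 2: Take 1/4: 179/5 * 1/4 = 179/20
Step 3: Take 1/4: 179/20 * 1/4 = 179/80
Final result = 179/80

179/80


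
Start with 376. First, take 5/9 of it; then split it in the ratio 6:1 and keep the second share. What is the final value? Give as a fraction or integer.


Start with 376.
Step 1: Take 5/9: 376 * 5/9 = 1880/9
Step 2: Split 6:1, second share = 1880/9 * 1/7 = 1880/63
Final result = 1880/63

1880/63


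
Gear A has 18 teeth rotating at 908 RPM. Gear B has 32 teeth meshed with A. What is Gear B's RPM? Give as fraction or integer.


Gear ratio: teeth_A * RPM_A = teeth_B * RPM_B
18 * 908 = 32 * RPM_B
16344 = 32 * RPM_B
RPM_B = 16344 / 32
RPM_B = 2043/4

2043/4


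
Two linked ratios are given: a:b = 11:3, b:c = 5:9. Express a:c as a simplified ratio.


Given a:b = 11:3 and b:c = 5:9
Make b consistent. Multiply first ratio by 5: a:b = 55:15
Multiply second ratio by 3: b:c = 15:27
Now b = 15 in both, so a:b:c = 55:15:27
Therefore a:c = 55:27
Simplify by GCD: a:c = 55:27

55:27


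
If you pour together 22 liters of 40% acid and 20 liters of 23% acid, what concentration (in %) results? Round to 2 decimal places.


Solute in mixture 1 = 40% of 22 L = 22*40/100 = 44/5 L
Solute in mixture 2 = 23% of 20 L = 20*23/100 = 23/5 L
Total solute = 44/5 + 23/5 = 67/5 L
Total volume = 22 + 20 = 42 L
Final concentration = 67/5/42 * 100 = 31.90%

31.90


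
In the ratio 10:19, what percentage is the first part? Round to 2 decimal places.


Total parts = 10 + 19 = 29
First part fraction = 10/29
Percentage = (10/29) * 100
= 0.344828 * 100
= 34.48%

34.48


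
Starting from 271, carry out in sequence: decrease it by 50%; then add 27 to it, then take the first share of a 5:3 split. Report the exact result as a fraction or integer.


Start with 271.
Step 1: Decrease by 50%: 271 * 50/100 = 271/2
Step 2: Add 27: 271/2+27=325/2; split 5:3 first = 325/2*5/8 = 1625/16
Final result = 1625/16

1625/16


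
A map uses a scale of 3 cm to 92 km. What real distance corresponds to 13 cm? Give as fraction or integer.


Map scale: 3 cm = 92 km
Measured distance on map = 13 cm
Set up proportion: 13 * 92 / 3
= 1196 / 3
= 1196/3 km

1196/3


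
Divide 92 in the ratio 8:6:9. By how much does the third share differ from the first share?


Total parts = 8 + 6 + 9 = 23
Value per part = 92 / 23 = 4
Shares: 8*4=32, 6*4=24, 9*4=36
Third share = 36, first share = 32
Difference = |36 - 32| = 4

4


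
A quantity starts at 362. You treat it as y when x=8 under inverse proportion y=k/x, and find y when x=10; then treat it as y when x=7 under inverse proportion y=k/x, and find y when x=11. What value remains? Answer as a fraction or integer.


Start with 362.
Step 1: Inverse prop: k = (362)*8; new y = k/10 = 362*8/10 = 1448/5
Step 2: Inverse prop: k = (1448/5)*7; new y = k/11 = 1448/5*7/11 = 10136/55
Final result = 10136/55

10136/55


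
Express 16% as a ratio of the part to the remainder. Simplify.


Part = 16%, Remainder = 84%
Ratio = 16:84
GCD(16, 84) = 4
Simplify: 4:21 = 4:21

4:21


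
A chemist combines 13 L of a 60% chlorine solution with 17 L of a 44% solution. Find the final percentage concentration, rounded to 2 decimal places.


Solute in mixture 1 = 60% of 13 L = 13*60/100 = 39/5 L
Solute in mixture 2 = 44% of 17 L = 17*44/100 = 187/25 L
Total solute = 39/5 + 187/25 = 382/25 L
Total volume = 13 + 17 = 30 L
Final concentration = 382/25/30 * 100 = 50.93%

50.93


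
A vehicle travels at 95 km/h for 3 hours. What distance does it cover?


Using distance = speed * time
Speed = 95 km/h
Time = 3 hours
Distance = 95 * 3
= 285 km

285


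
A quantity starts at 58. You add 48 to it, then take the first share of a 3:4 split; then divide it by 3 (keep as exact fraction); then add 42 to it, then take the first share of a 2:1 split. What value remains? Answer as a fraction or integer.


Start with 58.
Step 1: Add 48: 58+48=106; split 3:4 first = 106*3/7 = 318/7
Step 2: Divide by 3: 318/7 / 3 = 106/7
Step 3: Add 42: 106/7+42=400/7; split 2:1 first = 400/7*2/3 = 800/21
Final result = 800/21

800/21


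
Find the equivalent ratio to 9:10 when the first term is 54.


Original ratio: 9:10
First term target: 54
Scale factor = 54 / 9 = 6
Multiply second term: 10 * 6 = 60
Equivalent ratio = 54:60

54:60


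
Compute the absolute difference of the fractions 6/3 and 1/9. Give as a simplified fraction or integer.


Simplify: 6/3 = 2 and 1/9 = 1/9
Find common denominator: LCD = 9
Convert: 18/9 and 1/9
Difference = |18 - 1|/9 = 17/9
Simplified = 17/9

17/9


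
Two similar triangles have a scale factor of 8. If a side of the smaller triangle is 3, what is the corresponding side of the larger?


Similar triangles have proportional sides
Scale factor = 8
Smaller side = 3
Corresponding larger side = 3 * 8
= 24

24


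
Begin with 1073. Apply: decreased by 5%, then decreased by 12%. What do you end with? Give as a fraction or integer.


Start: 1073
Step 1: decrease by 5% => multiply by 95/100
  1073 * 95/100 = 20387/20
Step 2: decrease by 12% => multiply by 88/100
  20387/20 * 88/100 = 224257/250
Final value = 224257/250

224257/250


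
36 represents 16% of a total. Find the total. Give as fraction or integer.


Given: 36 is 16% of the whole
Set up: 36 = 16/100 * whole
whole = 36 * 100 / 16
whole = 3600 / 16
whole = 225

225


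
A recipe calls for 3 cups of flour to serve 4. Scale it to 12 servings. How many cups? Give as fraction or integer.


Original: 3 cups for 4 servings
Target servings = 12
Scaling factor = 12/4
New amount = 3 * 12/4
= 36/4
= 9 cups

9


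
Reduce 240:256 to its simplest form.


Find GCD(240, 256)
GCD = 16
Divide both by 16: 240/16 = 15, 256/16 = 16
Simplified ratio = 15:16

15:16


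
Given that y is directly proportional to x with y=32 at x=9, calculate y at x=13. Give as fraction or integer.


Direct proportion: y = kx
Find k: k = 32/9 = 32/9
Compute y at x=13: y = 32/9 * 13
y = 416/9

416/9


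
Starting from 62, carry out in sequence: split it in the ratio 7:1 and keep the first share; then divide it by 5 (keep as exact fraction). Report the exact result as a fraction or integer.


Start with 62.
Step 1: Split 7:1, first share = 62 * 7/8 = 217/4
Step 2: Divide by 5: 217/4 / 5 = 217/20
Final result = 217/20

217/20


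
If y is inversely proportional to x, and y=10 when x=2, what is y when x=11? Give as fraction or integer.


Inverse proportion: y = k/x
Find k: k = 2 * 10 = 20
Compute y at x=11: y = 20/11
y = 20/11

20/11


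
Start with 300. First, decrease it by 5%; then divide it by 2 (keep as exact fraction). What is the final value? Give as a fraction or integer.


Start with 300.
Step 1: Decrease by 5%: 300 * 95/100 = 285
Step 2: Divide by 2: 285 / 2 = 285/2
Final result = 285/2

285/2


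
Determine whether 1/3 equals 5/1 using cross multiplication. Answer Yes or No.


Cross multiply to check 1/3 = 5/1
Left cross product: 1 * 1 = 1
Right cross product: 3 * 5 = 15
1 != 15
Not equal, so proportions differ => No

No


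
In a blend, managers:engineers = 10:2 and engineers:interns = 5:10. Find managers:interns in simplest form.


Given a:b = 10:2 and b:c = 5:10
Make b consistent. Multiply first ratio by 5: a:b = 50:10
Multiply second ratio by 2: b:c = 10:20
Now b = 10 in both, so a:b:c = 50:10:20
Therefore a:c = 50:20
Simplify by GCD: a:c = 5:2

5:2


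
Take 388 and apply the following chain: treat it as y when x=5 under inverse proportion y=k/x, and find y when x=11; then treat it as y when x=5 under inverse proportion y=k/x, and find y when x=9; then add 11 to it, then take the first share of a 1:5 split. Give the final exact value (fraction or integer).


Start with 388.
Step 1: Inverse prop: k = (388)*5; new y = k/11 = 388*5/11 = 1940/11
Step 2: Inverse prop: k = (1940/11)*5; new y = k/9 = 1940/11*5/9 = 9700/99
Step 3: Add 11: 9700/99+11=10789/99; split 1:5 first = 10789/99*1/6 = 10789/594
Final result = 10789/594

10789/594


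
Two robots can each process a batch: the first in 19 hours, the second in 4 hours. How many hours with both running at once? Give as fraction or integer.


Rate of A = 1/19 job per hour
Rate of B = 1/4 job per hour
Combined rate = 1/19 + 1/4
Find common denominator: (4 + 19)/(19*4) = 23/76
Combined rate = 23/76 job per hour
Time together = 1 / (23/76) = 76/23 hours

76/23


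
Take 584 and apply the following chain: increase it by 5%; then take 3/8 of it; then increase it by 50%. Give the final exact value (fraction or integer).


Start with 584.
Step 1: Increase by 5%: 584 * 105/100 = 3066/5
Step 2: Take 3/8: 3066/5 * 3/8 = 4599/20
Step 3: Increase by 50%: 4599/20 * 150/100 = 13797/40
Final result = 13797/40

13797/40


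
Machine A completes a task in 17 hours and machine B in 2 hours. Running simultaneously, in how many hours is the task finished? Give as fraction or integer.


Rate of A = 1/17 job per hour
Rate of B = 1/2 job per hour
Combined rate = 1/17 + 1/2
Find common denominator: (2 + 17)/(17*2) = 19/34
Combined rate = 19/34 job per hour
Time together = 1 / (19/34) = 34/19 hours

34/19


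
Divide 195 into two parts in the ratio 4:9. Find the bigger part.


Total parts = 4 + 9 = 13
Value per part = 195 / 13 = 15
First share = 4 * 15 = 60
Second share = 9 * 15 = 135
Larger share = 135

135


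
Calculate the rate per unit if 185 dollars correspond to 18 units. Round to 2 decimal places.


Total dollars = 185
Number of units = 18
Unit rate = 185 / 18
= 10.28 dollars per unit

10.28


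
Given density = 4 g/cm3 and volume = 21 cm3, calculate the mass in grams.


Using mass = density * volume
Density = 4 g/cm3
Volume = 21 cm3
Mass = 4 * 21
= 84 g

84


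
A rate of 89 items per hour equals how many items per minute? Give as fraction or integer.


Converting from per hour to per minute
Rate = 89 items per hour
Divide by 60: 89/60
= 89/60 items per minute

89/60


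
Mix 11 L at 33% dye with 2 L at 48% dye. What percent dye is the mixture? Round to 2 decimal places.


Solute in mixture 1 = 33% of 11 L = 11*33/100 = 363/100 L
Solute in mixture 2 = 48% of 2 L = 2*48/100 = 24/25 L
Total solute = 363/100 + 24/25 = 459/100 L
Total volume = 11 + 2 = 13 L
Final concentration = 459/100/13 * 100 = 35.31%

35.31


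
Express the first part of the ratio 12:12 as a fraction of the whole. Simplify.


Total parts = 12 + 12 = 24
First part fraction = 12/24
Simplify: 12/24 = 1/2

1/2


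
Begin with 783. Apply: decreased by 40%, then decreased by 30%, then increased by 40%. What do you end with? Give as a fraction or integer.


Start: 783
Step 1: decrease by 40% => multiply by 60/100
  783 * 60/100 = 2349/5
Step 2: decrease by 30% => multiply by 70/100
  2349/5 * 70/100 = 16443/50
Step 3: increase by 40% => multiply by 140/100
  16443/50 * 140/100 = 115101/250
Final value = 115101/250

115101/250


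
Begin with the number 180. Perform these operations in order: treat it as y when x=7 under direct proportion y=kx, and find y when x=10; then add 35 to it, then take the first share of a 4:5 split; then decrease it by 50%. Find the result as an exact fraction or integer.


Start with 180.
Step 1: Direct prop: k = (180)/7; new y = k*10 = 180*10/7 = 1800/7
Step 2: Add 35: 1800/7+35=2045/7; split 4:5 first = 2045/7*4/9 = 8180/63
Step 3: Decrease by 50%: 8180/63 * 50/100 = 4090/63
Final result = 4090/63

4090/63


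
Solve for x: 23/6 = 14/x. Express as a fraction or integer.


Setting up: 23/6 = 14/x
Cross multiply: 23 * x = 6 * 14
23x = 84
x = 84/23
x = 84/23

84/23


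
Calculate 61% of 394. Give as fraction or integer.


Compute 61% of 394
Convert percentage: 61% = 61/100
Multiply: 394 * 61/100
= 24034/100
= 12017/50

12017/50


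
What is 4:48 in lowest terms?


Find GCD(4, 48)
GCD = 4
Divide both by 4: 4/4 = 1, 48/4 = 12
Simplified ratio = 1:12

1:12


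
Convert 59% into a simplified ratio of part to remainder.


Part = 59%, Remainder = 41%
Ratio = 59:41
GCD(59, 41) = 1
Simplify: 59:41 = 59:41

59:41


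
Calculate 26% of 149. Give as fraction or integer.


Compute 26% of 149
Convert percentage: 26% = 26/100
Multiply: 149 * 26/100
= 3874/100
= 1937/50

1937/50


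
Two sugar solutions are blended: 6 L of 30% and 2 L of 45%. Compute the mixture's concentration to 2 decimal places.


Solute in mixture 1 = 30% of 6 L = 6*30/100 = 9/5 L
Solute in mixture 2 = 45% of 2 L = 2*45/100 = 9/10 L
Total solute = 9/5 + 9/10 = 27/10 L
Total volume = 6 + 2 = 8 L
Final concentration = 27/10/8 * 100 = 33.75%

33.75


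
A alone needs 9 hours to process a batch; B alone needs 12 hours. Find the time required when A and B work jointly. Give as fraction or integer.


Rate of A = 1/9 job per hour
Rate of B = 1/12 job per hour
Combined rate = 1/9 + 1/12
Find common denominator: (12 + 9)/(9*12) = 21/108
Combined rate = 7/36 job per hour
Time together = 1 / (7/36) = 36/7 hours

36/7


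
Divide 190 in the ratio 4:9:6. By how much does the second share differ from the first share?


Total parts = 4 + 9 + 6 = 19
Value per part = 190 / 19 = 10
Shares: 4*10=40, 9*10=90, 6*10=60
Second share = 90, first share = 40
Difference = |90 - 40| = 50

50


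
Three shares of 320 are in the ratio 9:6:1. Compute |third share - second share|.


Total parts = 9 + 6 + 1 = 16
Value per part = 320 / 16 = 20
Shares: 9*20=180, 6*20=120, 1*20=20
Third share = 20, second share = 120
Difference = |20 - 120| = 100

100


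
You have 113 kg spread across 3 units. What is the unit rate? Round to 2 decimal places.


Total kg = 113
Number of units = 3
Unit rate = 113 / 3
= 37.67 kg per unit

37.67


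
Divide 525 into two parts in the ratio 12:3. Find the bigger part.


Total parts = 12 + 3 = 15
Value per part = 525 / 15 = 35
First share = 12 * 35 = 420
Second share = 3 * 35 = 105
Larger share = 420

420


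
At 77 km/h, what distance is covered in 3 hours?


Using distance = speed * time
Speed = 77 km/h
Time = 3 hours
Distance = 77 * 3
= 231 km

231


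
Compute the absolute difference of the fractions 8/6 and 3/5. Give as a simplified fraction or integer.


Simplify: 8/6 = 4/3 and 3/5 = 3/5
Find common denominator: LCD = 15
Convert: 20/15 and 9/15
Difference = |20 - 9|/15 = 11/15
Simplified = 11/15

11/15


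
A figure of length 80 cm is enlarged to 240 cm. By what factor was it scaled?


Original length = 80 cm
Scaled length = 240 cm
Scale factor = 240 / 80
= 3

3


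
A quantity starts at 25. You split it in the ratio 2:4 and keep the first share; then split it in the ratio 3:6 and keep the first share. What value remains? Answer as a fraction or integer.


Start with 25.
Step 1: Split 2:4, first share = 25 * 2/6 = 25/3
Step 2: Split 3:6, first share = 25/3 * 3/9 = 25/9
Final result = 25/9

25/9


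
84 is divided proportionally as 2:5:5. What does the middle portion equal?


Ratio = 2:5:5
Total parts = 2 + 5 + 5 = 12
Value per part = 84 / 12 = 7
First share = 2 * 7 = 14
Middle share = 5 * 7 = 35
Third share = 5 * 7 = 35

35


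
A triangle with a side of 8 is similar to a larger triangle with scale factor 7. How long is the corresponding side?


Similar triangles have proportional sides
Scale factor = 7
Smaller side = 8
Corresponding larger side = 8 * 7
= 56

56


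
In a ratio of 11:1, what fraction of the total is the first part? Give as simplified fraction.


Total parts = 11 + 1 = 12
First part fraction = 11/12
Simplify: 11/12 = 11/12

11/12


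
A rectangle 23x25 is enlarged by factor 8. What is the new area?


Original dimensions: 23 x 25
Enlargement factor = 8
New width = 23 * 8 = 184
New height = 25 * 8 = 200
New area = 184 * 200 = 36800

36800


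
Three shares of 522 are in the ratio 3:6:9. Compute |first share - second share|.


Total parts = 3 + 6 + 9 = 18
Value per part = 522 / 18 = 29
Shares: 3*29=87, 6*29=174, 9*29=261
First share = 87, second share = 174
Difference = |87 - 174| = 87

87


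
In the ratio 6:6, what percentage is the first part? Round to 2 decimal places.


Total parts = 6 + 6 = 12
First part fraction = 6/12
Percentage = (6/12) * 100
= 0.5 * 100
= 50.00%

50.00


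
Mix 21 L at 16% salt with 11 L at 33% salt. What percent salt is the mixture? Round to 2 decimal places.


Solute in mixture 1 = 16% of 21 L = 21*16/100 = 84/25 L
Solute in mixture 2 = 33% of 11 L = 11*33/100 = 363/100 L
Total solute = 84/25 + 363/100 = 699/100 L
Total volume = 21 + 11 = 32 L
Final concentration = 699/100/32 * 100 = 21.84%

21.84


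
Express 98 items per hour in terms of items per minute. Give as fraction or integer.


Converting from per hour to per minute
Rate = 98 items per hour
Divide by 60: 98/60
= 49/30 items per minute

49/30


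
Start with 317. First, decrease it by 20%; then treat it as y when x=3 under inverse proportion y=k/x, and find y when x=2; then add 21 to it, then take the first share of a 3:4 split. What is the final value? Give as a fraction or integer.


Start with 317.
Step 1: Decrease by 20%: 317 * 80/100 = 1268/5
Step 2: Inverse prop: k = (1268/5)*3; new y = k/2 = 1268/5*3/2 = 1902/5
Step 3: Add 21: 1902/5+21=2007/5; split 3:4 first = 2007/5*3/7 = 6021/35
Final result = 6021/35

6021/35


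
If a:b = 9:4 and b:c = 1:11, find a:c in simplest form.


Given a:b = 9:4 and b:c = 1:11
Make b consistent. Multiply first ratio by 1: a:b = 9:4
Multiply second ratio by 4: b:c = 4:44
Now b = 4 in both, so a:b:c = 9:4:44
Therefore a:c = 9:44
Simplify by GCD: a:c = 9:44

9:44


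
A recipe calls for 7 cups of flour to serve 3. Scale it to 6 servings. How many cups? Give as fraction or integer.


Original: 7 cups for 3 servings
Target servings = 6
Scaling factor = 6/3
New amount = 7 * 6/3
= 42/3
= 14 cups

14


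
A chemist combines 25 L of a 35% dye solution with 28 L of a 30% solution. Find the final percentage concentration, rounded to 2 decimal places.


Solute in mixture 1 = 35% of 25 L = 25*35/100 = 35/4 L
Solute in mixture 2 = 30% of 28 L = 28*30/100 = 42/5 L
Total solute = 35/4 + 42/5 = 343/20 L
Total volume = 25 + 28 = 53 L
Final concentration = 343/20/53 * 100 = 32.36%

32.36


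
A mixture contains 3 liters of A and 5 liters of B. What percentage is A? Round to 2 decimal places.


Volume of A = 3 L
Volume of B = 5 L
Total volume = 3 + 5 = 8 L
Percentage of A = (3/8) * 100
= 37.50%

37.50


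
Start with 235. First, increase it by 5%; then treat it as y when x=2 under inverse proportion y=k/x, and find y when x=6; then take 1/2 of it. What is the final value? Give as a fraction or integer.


Start with 235.
Step 1: Increase by 5%: 235 * 105/100 = 987/4
Step 2: Inverse prop: k = (987/4)*2; new y = k/6 = 987/4*2/6 = 329/4
Step 3: Take 1/2: 329/4 * 1/2 = 329/8
Final result = 329/8

329/8


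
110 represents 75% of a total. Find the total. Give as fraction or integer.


Given: 110 is 75% of the whole
Set up: 110 = 75/100 * whole
whole = 110 * 100 / 75
whole = 11000 / 75
whole = 440/3

440/3


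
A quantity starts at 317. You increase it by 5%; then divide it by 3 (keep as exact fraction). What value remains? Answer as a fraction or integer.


Start with 317.
Step 1: Increase by 5%: 317 * 105/100 = 6657/20
Step 2: Divide by 3: 6657/20 / 3 = 2219/20
Final result = 2219/20

2219/20


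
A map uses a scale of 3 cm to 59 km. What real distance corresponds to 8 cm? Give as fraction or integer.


Map scale: 3 cm = 59 km
Measured distance on map = 8 cm
Set up proportion: 8 * 59 / 3
= 472 / 3
= 472/3 km

472/3


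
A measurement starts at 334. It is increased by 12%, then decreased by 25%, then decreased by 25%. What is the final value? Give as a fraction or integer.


Start: 334
Step 1: increase by 12% => multiply by 112/100
  334 * 112/100 = 9352/25
Step 2: decrease by 25% => multiply by 75/100
  9352/25 * 75/100 = 7014/25
Step 3: decrease by 25% => multiply by 75/100
  7014/25 * 75/100 = 10521/50
Final value = 10521/50

10521/50


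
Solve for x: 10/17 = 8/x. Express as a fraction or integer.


Setting up: 10/17 = 8/x
Cross multiply: 10 * x = 17 * 8
10x = 136
x = 136/10
x = 68/5

68/5


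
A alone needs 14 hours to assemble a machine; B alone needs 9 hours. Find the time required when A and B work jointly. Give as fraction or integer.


Rate of A = 1/14 job per hour
Rate of B = 1/9 job per hour
Combined rate = 1/14 + 1/9
Find common denominator: (9 + 14)/(14*9) = 23/126
Combined rate = 23/126 job per hour
Time together = 1 / (23/126) = 126/23 hours

126/23


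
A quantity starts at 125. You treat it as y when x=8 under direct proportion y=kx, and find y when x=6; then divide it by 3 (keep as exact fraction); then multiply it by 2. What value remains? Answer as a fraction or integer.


Start with 125.
Step 1: Direct prop: k = (125)/8; new y = k*6 = 125*6/8 = 375/4
Step 2: Divide by 3: 375/4 / 3 = 125/4
Step 3: Multiply by 2: 125/4 * 2 = 125/2
Final result = 125/2

125/2


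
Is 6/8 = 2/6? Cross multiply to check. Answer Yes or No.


Cross multiply to check 6/8 = 2/6
Left cross product: 6 * 6 = 36
Right cross product: 8 * 2 = 16
36 != 16
Not equal, so proportions differ => No

No


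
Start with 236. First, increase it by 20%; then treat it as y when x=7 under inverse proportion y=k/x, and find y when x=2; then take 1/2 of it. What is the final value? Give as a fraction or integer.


Start with 236.
Step 1: Increase by 20%: 236 * 120/100 = 1416/5
Step 2: Inverse prop: k = (1416/5)*7; new y = k/2 = 1416/5*7/2 = 4956/5
Step 3: Take 1/2: 4956/5 * 1/2 = 2478/5
Final result = 2478/5

2478/5


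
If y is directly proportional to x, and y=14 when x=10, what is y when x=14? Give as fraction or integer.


Direct proportion: y = kx
Find k: k = 14/10 = 7/5
Compute y at x=14: y = 7/5 * 14
y = 98/5

98/5


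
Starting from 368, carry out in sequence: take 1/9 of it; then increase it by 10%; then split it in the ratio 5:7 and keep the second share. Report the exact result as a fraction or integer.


Start with 368.
Step 1: Take 1/9: 368 * 1/9 = 368/9
Step 2: Increase by 10%: 368/9 * 110/100 = 2024/45
Step 3: Split 5:7, second share = 2024/45 * 7/12 = 3542/135
Final result = 3542/135

3542/135


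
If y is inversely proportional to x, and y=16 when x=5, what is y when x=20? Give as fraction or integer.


Inverse proportion: y = k/x
Find k: k = 5 * 16 = 80
Compute y at x=20: y = 80/20
y = 4

4


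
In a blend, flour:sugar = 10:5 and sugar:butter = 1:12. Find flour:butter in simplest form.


Given a:b = 10:5 and b:c = 1:12
Make b consistent. Multiply first ratio by 1: a:b = 10:5
Multiply second ratio by 5: b:c = 5:60
Now b = 5 in both, so a:b:c = 10:5:60
Therefore a:c = 10:60
Simplify by GCD: a:c = 1:6

1:6


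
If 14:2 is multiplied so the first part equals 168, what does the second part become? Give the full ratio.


Original ratio: 14:2
First term target: 168
Scale factor = 168 / 14 = 12
Multiply second term: 2 * 12 = 24
Equivalent ratio = 168:24

168:24


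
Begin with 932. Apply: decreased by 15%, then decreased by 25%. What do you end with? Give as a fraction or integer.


Start: 932
Step 1: decrease by 15% => multiply by 85/100
  932 * 85/100 = 3961/5
Step 2: decrease by 25% => multiply by 75/100
  3961/5 * 75/100 = 11883/20
Final value = 11883/20

11883/20


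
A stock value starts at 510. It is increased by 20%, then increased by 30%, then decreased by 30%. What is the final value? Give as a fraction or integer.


Start: 510
Step 1: increase by 20% => multiply by 120/100
  510 * 120/100 = 612
Step 2: increase by 30% => multiply by 130/100
  612 * 130/100 = 3978/5
Step 3: decrease by 30% => multiply by 70/100
  3978/5 * 70/100 = 13923/25
Final value = 13923/25

13923/25


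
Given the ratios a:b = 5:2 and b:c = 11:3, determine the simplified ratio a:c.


Given a:b = 5:2 and b:c = 11:3
Make b consistent. Multiply first ratio by 11: a:b = 55:22
Multiply second ratio by 2: b:c = 22:6
Now b = 22 in both, so a:b:c = 55:22:6
Therefore a:c = 55:6
Simplify by GCD: a:c = 55:6

55:6


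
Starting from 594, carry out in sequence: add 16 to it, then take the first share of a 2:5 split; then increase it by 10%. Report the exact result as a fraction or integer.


Start with 594.
Step 1: Add 16: 594+16=610; split 2:5 first = 610*2/7 = 1220/7
Step 2: Increase by 10%: 1220/7 * 110/100 = 1342/7
Final result = 1342/7

1342/7


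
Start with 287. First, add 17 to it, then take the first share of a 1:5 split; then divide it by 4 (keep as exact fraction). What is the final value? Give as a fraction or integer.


Start with 287.
Step 1: Add 17: 287+17=304; split 1:5 first = 304*1/6 = 152/3
Step 2: Divide by 4: 152/3 / 4 = 38/3
Final result = 38/3

38/3


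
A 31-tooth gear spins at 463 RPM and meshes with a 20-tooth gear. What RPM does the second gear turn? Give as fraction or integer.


Gear ratio: teeth_A * RPM_A = teeth_B * RPM_B
31 * 463 = 20 * RPM_B
14353 = 20 * RPM_B
RPM_B = 14353 / 20
RPM_B = 14353/20

14353/20


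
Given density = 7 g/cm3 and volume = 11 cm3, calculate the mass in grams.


Using mass = density * volume
Density = 7 g/cm3
Volume = 11 cm3
Mass = 7 * 11
= 77 g

77


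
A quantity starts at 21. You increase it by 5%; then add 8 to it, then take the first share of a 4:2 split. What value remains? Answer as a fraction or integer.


Start with 21.
Step 1: Increase by 5%: 21 * 105/100 = 441/20
Step 2: Add 8: 441/20+8=601/20; split 4:2 first = 601/20*4/6 = 601/30
Final result = 601/30

601/30


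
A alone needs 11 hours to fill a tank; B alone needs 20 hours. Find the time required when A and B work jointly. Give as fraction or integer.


Rate of A = 1/11 job per hour
Rate of B = 1/20 job per hour
Combined rate = 1/11 + 1/20
Find common denominator: (20 + 11)/(11*20) = 31/220
Combined rate = 31/220 job per hour
Time together = 1 / (31/220) = 220/31 hours

220/31


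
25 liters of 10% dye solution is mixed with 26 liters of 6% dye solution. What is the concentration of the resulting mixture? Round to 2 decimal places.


Solute in mixture 1 = 10% of 25 L = 25*10/100 = 5/2 L
Solute in mixture 2 = 6% of 26 L = 26*6/100 = 39/25 L
Total solute = 5/2 + 39/25 = 203/50 L
Total volume = 25 + 26 = 51 L
Final concentration = 203/50/51 * 100 = 7.96%

7.96


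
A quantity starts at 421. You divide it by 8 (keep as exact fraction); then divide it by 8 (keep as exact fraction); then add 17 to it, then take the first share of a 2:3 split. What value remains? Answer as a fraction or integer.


Start with 421.
Step 1: Divide by 8: 421 / 8 = 421/8
Step 2: Divide by 8: 421/8 / 8 = 421/64
Step 3: Add 17: 421/64+17=1509/64; split 2:3 first = 1509/64*2/5 = 1509/160
Final result = 1509/160

1509/160


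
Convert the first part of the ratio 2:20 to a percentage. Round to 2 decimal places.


Total parts = 2 + 20 = 22
First part fraction = 2/22
Percentage = (2/22) * 100
= 0.090909 * 100
= 9.09%

9.09


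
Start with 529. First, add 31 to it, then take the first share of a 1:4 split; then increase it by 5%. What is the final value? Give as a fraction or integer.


Start with 529.
Step 1: Add 31: 529+31=560; split 1:4 first = 560*1/5 = 112
Step 2: Increase by 5%: 112 * 105/100 = 588/5
Final result = 588/5

588/5


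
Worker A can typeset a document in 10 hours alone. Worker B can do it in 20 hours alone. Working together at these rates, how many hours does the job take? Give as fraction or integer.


Rate of A = 1/10 job per hour
Rate of B = 1/20 job per hour
Combined rate = 1/10 + 1/20
Find common denominator: (20 + 10)/(10*20) = 30/200
Combined rate = 3/20 job per hour
Time together = 1 / (3/20) = 20/3 hours

20/3


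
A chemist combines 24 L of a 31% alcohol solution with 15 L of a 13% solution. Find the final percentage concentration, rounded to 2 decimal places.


Solute in mixture 1 = 31% of 24 L = 24*31/100 = 186/25 L
Solute in mixture 2 = 13% of 15 L = 15*13/100 = 39/20 L
Total solute = 186/25 + 39/20 = 939/100 L
Total volume = 24 + 15 = 39 L
Final concentration = 939/100/39 * 100 = 24.08%

24.08


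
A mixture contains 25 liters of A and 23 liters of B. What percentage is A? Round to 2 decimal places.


Volume of A = 25 L
Volume of B = 23 L
Total volume = 25 + 23 = 48 L
Percentage of A = (25/48) * 100
= 52.08%

52.08


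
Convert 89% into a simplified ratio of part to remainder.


Part = 89%, Remainder = 11%
Ratio = 89:11
GCD(89, 11) = 1
Simplify: 89:11 = 89:11

89:11


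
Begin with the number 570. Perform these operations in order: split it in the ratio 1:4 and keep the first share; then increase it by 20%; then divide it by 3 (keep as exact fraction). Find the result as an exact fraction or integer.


Start with 570.
Step 1: Split 1:4, first share = 570 * 1/5 = 114
Step 2: Increase by 20%: 114 * 120/100 = 684/5
Step 3: Divide by 3: 684/5 / 3 = 228/5
Final result = 228/5

228/5


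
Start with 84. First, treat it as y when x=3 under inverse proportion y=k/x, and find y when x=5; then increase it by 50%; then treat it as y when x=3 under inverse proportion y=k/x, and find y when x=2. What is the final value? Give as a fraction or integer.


Start with 84.
Step 1: Inverse prop: k = (84)*3; new y = k/5 = 84*3/5 = 252/5
Step 2: Increase by 50%: 252/5 * 150/100 = 378/5
Step 3: Inverse prop: k = (378/5)*3; new y = k/2 = 378/5*3/2 = 567/5
Final result = 567/5

567/5


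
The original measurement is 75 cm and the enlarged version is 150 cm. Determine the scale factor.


Original length = 75 cm
Scaled length = 150 cm
Scale factor = 150 / 75
= 2

2


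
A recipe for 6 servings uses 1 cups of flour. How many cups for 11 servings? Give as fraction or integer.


Original: 1 cups for 6 servings
Target servings = 11
Scaling factor = 11/6
New amount = 1 * 11/6
= 11/6
= 11/6 cups

11/6


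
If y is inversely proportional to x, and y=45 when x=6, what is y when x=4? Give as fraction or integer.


Inverse proportion: y = k/x
Find k: k = 6 * 45 = 270
Compute y at x=4: y = 270/4
y = 135/2

135/2


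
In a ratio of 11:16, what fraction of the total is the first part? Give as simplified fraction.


Total parts = 11 + 16 = 27
First part fraction = 11/27
Simplify: 11/27 = 11/27

11/27


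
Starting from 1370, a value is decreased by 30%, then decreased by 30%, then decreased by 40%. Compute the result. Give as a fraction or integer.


Start: 1370
Step 1: decrease by 30% => multiply by 70/100
  1370 * 70/100 = 959
Step 2: decrease by 30% => multiply by 70/100
  959 * 70/100 = 6713/10
Step 3: decrease by 40% => multiply by 60/100
  6713/10 * 60/100 = 20139/50
Final value = 20139/50

20139/50


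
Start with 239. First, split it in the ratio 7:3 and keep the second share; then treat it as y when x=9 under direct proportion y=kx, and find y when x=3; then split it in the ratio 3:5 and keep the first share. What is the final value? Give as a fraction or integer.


Start with 239.
Step 1: Split 7:3, second share = 239 * 3/10 = 717/10
Step 2: Direct prop: k = (717/10)/9; new y = k*3 = 717/10*3/9 = 239/10
Step 3: Split 3:5, first share = 239/10 * 3/8 = 717/80
Final result = 717/80

717/80
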